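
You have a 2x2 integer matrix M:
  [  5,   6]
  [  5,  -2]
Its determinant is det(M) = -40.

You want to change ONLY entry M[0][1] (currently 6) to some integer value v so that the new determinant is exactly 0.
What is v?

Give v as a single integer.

det is linear in entry M[0][1]: det = old_det + (v - 6) * C_01
Cofactor C_01 = -5
Want det = 0: -40 + (v - 6) * -5 = 0
  (v - 6) = 40 / -5 = -8
  v = 6 + (-8) = -2

Answer: -2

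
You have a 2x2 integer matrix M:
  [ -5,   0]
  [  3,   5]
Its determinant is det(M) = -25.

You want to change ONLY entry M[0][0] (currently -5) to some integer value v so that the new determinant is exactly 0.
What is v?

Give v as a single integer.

Answer: 0

Derivation:
det is linear in entry M[0][0]: det = old_det + (v - -5) * C_00
Cofactor C_00 = 5
Want det = 0: -25 + (v - -5) * 5 = 0
  (v - -5) = 25 / 5 = 5
  v = -5 + (5) = 0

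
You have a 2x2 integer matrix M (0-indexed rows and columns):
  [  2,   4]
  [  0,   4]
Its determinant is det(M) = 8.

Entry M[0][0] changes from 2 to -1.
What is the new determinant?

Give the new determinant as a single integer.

Answer: -4

Derivation:
det is linear in row 0: changing M[0][0] by delta changes det by delta * cofactor(0,0).
Cofactor C_00 = (-1)^(0+0) * minor(0,0) = 4
Entry delta = -1 - 2 = -3
Det delta = -3 * 4 = -12
New det = 8 + -12 = -4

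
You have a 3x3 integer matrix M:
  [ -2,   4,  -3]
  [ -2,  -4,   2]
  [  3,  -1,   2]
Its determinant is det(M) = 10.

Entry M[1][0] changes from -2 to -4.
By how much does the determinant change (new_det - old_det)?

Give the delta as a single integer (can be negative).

Cofactor C_10 = -5
Entry delta = -4 - -2 = -2
Det delta = entry_delta * cofactor = -2 * -5 = 10

Answer: 10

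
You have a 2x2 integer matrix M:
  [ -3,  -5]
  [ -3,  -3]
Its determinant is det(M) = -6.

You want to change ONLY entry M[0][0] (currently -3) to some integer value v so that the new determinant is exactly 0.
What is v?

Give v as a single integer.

det is linear in entry M[0][0]: det = old_det + (v - -3) * C_00
Cofactor C_00 = -3
Want det = 0: -6 + (v - -3) * -3 = 0
  (v - -3) = 6 / -3 = -2
  v = -3 + (-2) = -5

Answer: -5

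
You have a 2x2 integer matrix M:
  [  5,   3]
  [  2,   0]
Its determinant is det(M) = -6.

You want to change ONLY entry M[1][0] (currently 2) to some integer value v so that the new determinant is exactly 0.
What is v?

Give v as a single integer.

det is linear in entry M[1][0]: det = old_det + (v - 2) * C_10
Cofactor C_10 = -3
Want det = 0: -6 + (v - 2) * -3 = 0
  (v - 2) = 6 / -3 = -2
  v = 2 + (-2) = 0

Answer: 0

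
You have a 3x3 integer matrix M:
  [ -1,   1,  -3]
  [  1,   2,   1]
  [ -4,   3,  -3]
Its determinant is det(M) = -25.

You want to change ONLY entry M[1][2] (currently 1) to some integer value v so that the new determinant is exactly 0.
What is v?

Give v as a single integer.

det is linear in entry M[1][2]: det = old_det + (v - 1) * C_12
Cofactor C_12 = -1
Want det = 0: -25 + (v - 1) * -1 = 0
  (v - 1) = 25 / -1 = -25
  v = 1 + (-25) = -24

Answer: -24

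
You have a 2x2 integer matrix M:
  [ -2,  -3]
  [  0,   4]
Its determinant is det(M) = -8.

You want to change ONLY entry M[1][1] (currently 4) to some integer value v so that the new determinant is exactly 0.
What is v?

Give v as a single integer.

det is linear in entry M[1][1]: det = old_det + (v - 4) * C_11
Cofactor C_11 = -2
Want det = 0: -8 + (v - 4) * -2 = 0
  (v - 4) = 8 / -2 = -4
  v = 4 + (-4) = 0

Answer: 0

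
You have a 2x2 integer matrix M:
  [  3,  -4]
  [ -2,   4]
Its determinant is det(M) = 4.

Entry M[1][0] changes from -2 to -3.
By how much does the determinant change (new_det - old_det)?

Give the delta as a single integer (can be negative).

Cofactor C_10 = 4
Entry delta = -3 - -2 = -1
Det delta = entry_delta * cofactor = -1 * 4 = -4

Answer: -4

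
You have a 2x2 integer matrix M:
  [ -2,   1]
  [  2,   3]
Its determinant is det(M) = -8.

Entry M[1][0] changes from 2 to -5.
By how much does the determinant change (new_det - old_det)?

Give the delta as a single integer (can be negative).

Answer: 7

Derivation:
Cofactor C_10 = -1
Entry delta = -5 - 2 = -7
Det delta = entry_delta * cofactor = -7 * -1 = 7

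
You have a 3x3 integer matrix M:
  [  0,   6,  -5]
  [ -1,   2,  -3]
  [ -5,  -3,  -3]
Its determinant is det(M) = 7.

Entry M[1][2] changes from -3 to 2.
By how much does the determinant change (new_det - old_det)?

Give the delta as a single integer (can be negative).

Cofactor C_12 = -30
Entry delta = 2 - -3 = 5
Det delta = entry_delta * cofactor = 5 * -30 = -150

Answer: -150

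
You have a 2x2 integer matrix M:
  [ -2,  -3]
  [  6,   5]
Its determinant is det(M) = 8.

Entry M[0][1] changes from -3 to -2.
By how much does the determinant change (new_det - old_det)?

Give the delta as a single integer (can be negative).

Answer: -6

Derivation:
Cofactor C_01 = -6
Entry delta = -2 - -3 = 1
Det delta = entry_delta * cofactor = 1 * -6 = -6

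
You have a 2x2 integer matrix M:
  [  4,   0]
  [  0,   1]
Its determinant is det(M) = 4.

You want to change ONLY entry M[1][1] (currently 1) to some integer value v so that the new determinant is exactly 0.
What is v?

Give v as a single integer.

Answer: 0

Derivation:
det is linear in entry M[1][1]: det = old_det + (v - 1) * C_11
Cofactor C_11 = 4
Want det = 0: 4 + (v - 1) * 4 = 0
  (v - 1) = -4 / 4 = -1
  v = 1 + (-1) = 0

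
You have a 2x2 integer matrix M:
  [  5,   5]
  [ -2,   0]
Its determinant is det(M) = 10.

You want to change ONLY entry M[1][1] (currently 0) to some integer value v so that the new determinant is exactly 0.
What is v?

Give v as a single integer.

Answer: -2

Derivation:
det is linear in entry M[1][1]: det = old_det + (v - 0) * C_11
Cofactor C_11 = 5
Want det = 0: 10 + (v - 0) * 5 = 0
  (v - 0) = -10 / 5 = -2
  v = 0 + (-2) = -2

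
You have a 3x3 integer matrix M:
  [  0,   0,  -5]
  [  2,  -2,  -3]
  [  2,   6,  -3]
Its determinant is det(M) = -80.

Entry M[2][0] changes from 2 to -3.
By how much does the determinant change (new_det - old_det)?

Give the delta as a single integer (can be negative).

Cofactor C_20 = -10
Entry delta = -3 - 2 = -5
Det delta = entry_delta * cofactor = -5 * -10 = 50

Answer: 50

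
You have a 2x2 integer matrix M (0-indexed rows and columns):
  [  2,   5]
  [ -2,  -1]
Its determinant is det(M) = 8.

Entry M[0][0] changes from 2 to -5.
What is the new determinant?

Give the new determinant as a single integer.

Answer: 15

Derivation:
det is linear in row 0: changing M[0][0] by delta changes det by delta * cofactor(0,0).
Cofactor C_00 = (-1)^(0+0) * minor(0,0) = -1
Entry delta = -5 - 2 = -7
Det delta = -7 * -1 = 7
New det = 8 + 7 = 15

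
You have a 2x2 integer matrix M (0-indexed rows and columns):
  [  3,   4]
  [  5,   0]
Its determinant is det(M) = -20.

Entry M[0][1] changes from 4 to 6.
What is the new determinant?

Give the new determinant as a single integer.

Answer: -30

Derivation:
det is linear in row 0: changing M[0][1] by delta changes det by delta * cofactor(0,1).
Cofactor C_01 = (-1)^(0+1) * minor(0,1) = -5
Entry delta = 6 - 4 = 2
Det delta = 2 * -5 = -10
New det = -20 + -10 = -30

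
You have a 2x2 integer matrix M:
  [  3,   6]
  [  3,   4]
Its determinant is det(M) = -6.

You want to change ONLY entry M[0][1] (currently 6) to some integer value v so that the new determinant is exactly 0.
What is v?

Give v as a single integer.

Answer: 4

Derivation:
det is linear in entry M[0][1]: det = old_det + (v - 6) * C_01
Cofactor C_01 = -3
Want det = 0: -6 + (v - 6) * -3 = 0
  (v - 6) = 6 / -3 = -2
  v = 6 + (-2) = 4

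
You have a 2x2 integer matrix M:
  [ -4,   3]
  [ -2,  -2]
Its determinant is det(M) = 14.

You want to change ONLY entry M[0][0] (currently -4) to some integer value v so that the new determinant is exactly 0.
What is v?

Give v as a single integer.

det is linear in entry M[0][0]: det = old_det + (v - -4) * C_00
Cofactor C_00 = -2
Want det = 0: 14 + (v - -4) * -2 = 0
  (v - -4) = -14 / -2 = 7
  v = -4 + (7) = 3

Answer: 3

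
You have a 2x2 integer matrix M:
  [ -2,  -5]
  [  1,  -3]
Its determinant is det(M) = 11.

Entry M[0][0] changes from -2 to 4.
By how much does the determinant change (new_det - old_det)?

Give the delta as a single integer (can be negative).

Cofactor C_00 = -3
Entry delta = 4 - -2 = 6
Det delta = entry_delta * cofactor = 6 * -3 = -18

Answer: -18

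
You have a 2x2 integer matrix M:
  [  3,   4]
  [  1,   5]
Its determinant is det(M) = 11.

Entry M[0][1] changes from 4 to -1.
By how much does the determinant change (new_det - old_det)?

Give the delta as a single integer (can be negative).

Cofactor C_01 = -1
Entry delta = -1 - 4 = -5
Det delta = entry_delta * cofactor = -5 * -1 = 5

Answer: 5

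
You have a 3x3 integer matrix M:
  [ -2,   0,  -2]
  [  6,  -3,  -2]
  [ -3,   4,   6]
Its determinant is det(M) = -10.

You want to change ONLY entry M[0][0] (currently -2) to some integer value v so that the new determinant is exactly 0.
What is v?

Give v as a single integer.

det is linear in entry M[0][0]: det = old_det + (v - -2) * C_00
Cofactor C_00 = -10
Want det = 0: -10 + (v - -2) * -10 = 0
  (v - -2) = 10 / -10 = -1
  v = -2 + (-1) = -3

Answer: -3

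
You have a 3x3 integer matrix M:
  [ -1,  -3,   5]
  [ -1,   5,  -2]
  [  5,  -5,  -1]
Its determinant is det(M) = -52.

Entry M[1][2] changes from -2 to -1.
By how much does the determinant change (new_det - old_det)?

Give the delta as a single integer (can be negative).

Cofactor C_12 = -20
Entry delta = -1 - -2 = 1
Det delta = entry_delta * cofactor = 1 * -20 = -20

Answer: -20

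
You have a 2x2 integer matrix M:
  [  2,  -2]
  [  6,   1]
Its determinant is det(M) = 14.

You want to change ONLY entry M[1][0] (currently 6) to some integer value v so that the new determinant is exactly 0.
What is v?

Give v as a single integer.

det is linear in entry M[1][0]: det = old_det + (v - 6) * C_10
Cofactor C_10 = 2
Want det = 0: 14 + (v - 6) * 2 = 0
  (v - 6) = -14 / 2 = -7
  v = 6 + (-7) = -1

Answer: -1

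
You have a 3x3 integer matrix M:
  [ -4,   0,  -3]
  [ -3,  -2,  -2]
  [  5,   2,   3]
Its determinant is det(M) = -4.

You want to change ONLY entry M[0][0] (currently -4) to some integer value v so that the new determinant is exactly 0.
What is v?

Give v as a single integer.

Answer: -6

Derivation:
det is linear in entry M[0][0]: det = old_det + (v - -4) * C_00
Cofactor C_00 = -2
Want det = 0: -4 + (v - -4) * -2 = 0
  (v - -4) = 4 / -2 = -2
  v = -4 + (-2) = -6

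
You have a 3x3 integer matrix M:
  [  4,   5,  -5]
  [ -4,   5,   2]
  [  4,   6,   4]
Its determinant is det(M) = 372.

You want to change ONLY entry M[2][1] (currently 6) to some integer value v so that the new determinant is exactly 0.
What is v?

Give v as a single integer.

Answer: -25

Derivation:
det is linear in entry M[2][1]: det = old_det + (v - 6) * C_21
Cofactor C_21 = 12
Want det = 0: 372 + (v - 6) * 12 = 0
  (v - 6) = -372 / 12 = -31
  v = 6 + (-31) = -25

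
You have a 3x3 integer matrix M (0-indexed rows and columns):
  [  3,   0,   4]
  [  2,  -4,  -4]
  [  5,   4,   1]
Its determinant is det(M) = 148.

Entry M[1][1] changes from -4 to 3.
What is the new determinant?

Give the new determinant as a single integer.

det is linear in row 1: changing M[1][1] by delta changes det by delta * cofactor(1,1).
Cofactor C_11 = (-1)^(1+1) * minor(1,1) = -17
Entry delta = 3 - -4 = 7
Det delta = 7 * -17 = -119
New det = 148 + -119 = 29

Answer: 29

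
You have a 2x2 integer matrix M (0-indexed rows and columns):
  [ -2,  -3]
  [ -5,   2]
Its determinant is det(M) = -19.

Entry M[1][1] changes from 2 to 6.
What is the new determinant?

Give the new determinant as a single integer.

Answer: -27

Derivation:
det is linear in row 1: changing M[1][1] by delta changes det by delta * cofactor(1,1).
Cofactor C_11 = (-1)^(1+1) * minor(1,1) = -2
Entry delta = 6 - 2 = 4
Det delta = 4 * -2 = -8
New det = -19 + -8 = -27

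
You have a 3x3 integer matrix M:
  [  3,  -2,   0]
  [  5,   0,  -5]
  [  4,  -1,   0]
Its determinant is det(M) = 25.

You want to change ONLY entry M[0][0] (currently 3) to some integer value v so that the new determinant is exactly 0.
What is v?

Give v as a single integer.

det is linear in entry M[0][0]: det = old_det + (v - 3) * C_00
Cofactor C_00 = -5
Want det = 0: 25 + (v - 3) * -5 = 0
  (v - 3) = -25 / -5 = 5
  v = 3 + (5) = 8

Answer: 8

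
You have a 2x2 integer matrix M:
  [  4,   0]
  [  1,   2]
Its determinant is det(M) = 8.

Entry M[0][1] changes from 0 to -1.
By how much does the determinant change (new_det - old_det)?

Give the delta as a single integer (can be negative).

Cofactor C_01 = -1
Entry delta = -1 - 0 = -1
Det delta = entry_delta * cofactor = -1 * -1 = 1

Answer: 1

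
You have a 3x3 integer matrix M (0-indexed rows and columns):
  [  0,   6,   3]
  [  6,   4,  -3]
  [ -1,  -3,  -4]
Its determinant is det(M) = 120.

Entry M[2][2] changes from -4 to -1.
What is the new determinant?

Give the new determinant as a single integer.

Answer: 12

Derivation:
det is linear in row 2: changing M[2][2] by delta changes det by delta * cofactor(2,2).
Cofactor C_22 = (-1)^(2+2) * minor(2,2) = -36
Entry delta = -1 - -4 = 3
Det delta = 3 * -36 = -108
New det = 120 + -108 = 12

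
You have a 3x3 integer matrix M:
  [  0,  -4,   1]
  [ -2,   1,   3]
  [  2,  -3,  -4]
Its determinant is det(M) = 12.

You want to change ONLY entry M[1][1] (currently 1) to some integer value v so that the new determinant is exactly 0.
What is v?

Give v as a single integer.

det is linear in entry M[1][1]: det = old_det + (v - 1) * C_11
Cofactor C_11 = -2
Want det = 0: 12 + (v - 1) * -2 = 0
  (v - 1) = -12 / -2 = 6
  v = 1 + (6) = 7

Answer: 7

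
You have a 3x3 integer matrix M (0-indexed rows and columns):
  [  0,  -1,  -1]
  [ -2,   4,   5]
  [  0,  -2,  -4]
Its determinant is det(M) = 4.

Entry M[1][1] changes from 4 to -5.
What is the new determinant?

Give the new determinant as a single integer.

Answer: 4

Derivation:
det is linear in row 1: changing M[1][1] by delta changes det by delta * cofactor(1,1).
Cofactor C_11 = (-1)^(1+1) * minor(1,1) = 0
Entry delta = -5 - 4 = -9
Det delta = -9 * 0 = 0
New det = 4 + 0 = 4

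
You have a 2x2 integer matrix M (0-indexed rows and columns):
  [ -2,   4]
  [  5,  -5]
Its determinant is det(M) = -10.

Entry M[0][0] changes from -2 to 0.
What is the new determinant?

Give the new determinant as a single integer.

Answer: -20

Derivation:
det is linear in row 0: changing M[0][0] by delta changes det by delta * cofactor(0,0).
Cofactor C_00 = (-1)^(0+0) * minor(0,0) = -5
Entry delta = 0 - -2 = 2
Det delta = 2 * -5 = -10
New det = -10 + -10 = -20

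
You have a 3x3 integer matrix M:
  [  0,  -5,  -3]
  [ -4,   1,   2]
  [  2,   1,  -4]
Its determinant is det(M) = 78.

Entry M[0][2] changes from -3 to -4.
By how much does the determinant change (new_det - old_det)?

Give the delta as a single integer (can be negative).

Cofactor C_02 = -6
Entry delta = -4 - -3 = -1
Det delta = entry_delta * cofactor = -1 * -6 = 6

Answer: 6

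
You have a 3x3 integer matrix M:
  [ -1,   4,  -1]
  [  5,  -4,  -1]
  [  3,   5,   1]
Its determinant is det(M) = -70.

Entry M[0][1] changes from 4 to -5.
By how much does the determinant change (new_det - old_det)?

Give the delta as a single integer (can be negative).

Cofactor C_01 = -8
Entry delta = -5 - 4 = -9
Det delta = entry_delta * cofactor = -9 * -8 = 72

Answer: 72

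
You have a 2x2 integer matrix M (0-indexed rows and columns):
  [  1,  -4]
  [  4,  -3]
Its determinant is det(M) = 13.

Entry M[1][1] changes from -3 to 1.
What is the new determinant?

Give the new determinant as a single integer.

Answer: 17

Derivation:
det is linear in row 1: changing M[1][1] by delta changes det by delta * cofactor(1,1).
Cofactor C_11 = (-1)^(1+1) * minor(1,1) = 1
Entry delta = 1 - -3 = 4
Det delta = 4 * 1 = 4
New det = 13 + 4 = 17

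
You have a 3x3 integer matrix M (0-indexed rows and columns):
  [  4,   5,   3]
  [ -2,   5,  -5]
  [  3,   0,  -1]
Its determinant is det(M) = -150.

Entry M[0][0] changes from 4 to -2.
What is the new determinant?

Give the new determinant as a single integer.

Answer: -120

Derivation:
det is linear in row 0: changing M[0][0] by delta changes det by delta * cofactor(0,0).
Cofactor C_00 = (-1)^(0+0) * minor(0,0) = -5
Entry delta = -2 - 4 = -6
Det delta = -6 * -5 = 30
New det = -150 + 30 = -120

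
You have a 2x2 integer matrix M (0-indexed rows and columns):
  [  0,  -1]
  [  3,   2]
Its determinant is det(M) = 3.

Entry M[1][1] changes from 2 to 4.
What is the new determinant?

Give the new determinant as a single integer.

det is linear in row 1: changing M[1][1] by delta changes det by delta * cofactor(1,1).
Cofactor C_11 = (-1)^(1+1) * minor(1,1) = 0
Entry delta = 4 - 2 = 2
Det delta = 2 * 0 = 0
New det = 3 + 0 = 3

Answer: 3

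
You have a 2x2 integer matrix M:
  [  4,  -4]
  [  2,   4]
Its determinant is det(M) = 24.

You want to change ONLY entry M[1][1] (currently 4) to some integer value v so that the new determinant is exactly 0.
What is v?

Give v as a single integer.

det is linear in entry M[1][1]: det = old_det + (v - 4) * C_11
Cofactor C_11 = 4
Want det = 0: 24 + (v - 4) * 4 = 0
  (v - 4) = -24 / 4 = -6
  v = 4 + (-6) = -2

Answer: -2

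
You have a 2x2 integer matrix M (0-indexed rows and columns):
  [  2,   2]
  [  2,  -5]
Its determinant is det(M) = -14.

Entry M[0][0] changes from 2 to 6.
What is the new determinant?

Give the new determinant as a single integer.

Answer: -34

Derivation:
det is linear in row 0: changing M[0][0] by delta changes det by delta * cofactor(0,0).
Cofactor C_00 = (-1)^(0+0) * minor(0,0) = -5
Entry delta = 6 - 2 = 4
Det delta = 4 * -5 = -20
New det = -14 + -20 = -34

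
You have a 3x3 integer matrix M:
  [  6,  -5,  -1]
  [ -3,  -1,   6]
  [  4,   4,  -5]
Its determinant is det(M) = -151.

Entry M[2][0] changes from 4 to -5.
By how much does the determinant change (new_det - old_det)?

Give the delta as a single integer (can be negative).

Answer: 279

Derivation:
Cofactor C_20 = -31
Entry delta = -5 - 4 = -9
Det delta = entry_delta * cofactor = -9 * -31 = 279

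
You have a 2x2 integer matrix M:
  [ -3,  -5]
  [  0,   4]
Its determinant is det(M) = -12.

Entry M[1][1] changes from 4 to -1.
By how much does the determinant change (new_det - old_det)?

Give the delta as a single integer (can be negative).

Cofactor C_11 = -3
Entry delta = -1 - 4 = -5
Det delta = entry_delta * cofactor = -5 * -3 = 15

Answer: 15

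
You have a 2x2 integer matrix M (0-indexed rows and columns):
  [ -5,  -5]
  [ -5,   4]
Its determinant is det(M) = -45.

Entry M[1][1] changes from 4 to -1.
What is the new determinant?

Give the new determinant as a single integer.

Answer: -20

Derivation:
det is linear in row 1: changing M[1][1] by delta changes det by delta * cofactor(1,1).
Cofactor C_11 = (-1)^(1+1) * minor(1,1) = -5
Entry delta = -1 - 4 = -5
Det delta = -5 * -5 = 25
New det = -45 + 25 = -20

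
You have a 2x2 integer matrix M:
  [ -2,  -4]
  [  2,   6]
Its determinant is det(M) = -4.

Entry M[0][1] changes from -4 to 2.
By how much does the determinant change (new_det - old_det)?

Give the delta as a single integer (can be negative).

Cofactor C_01 = -2
Entry delta = 2 - -4 = 6
Det delta = entry_delta * cofactor = 6 * -2 = -12

Answer: -12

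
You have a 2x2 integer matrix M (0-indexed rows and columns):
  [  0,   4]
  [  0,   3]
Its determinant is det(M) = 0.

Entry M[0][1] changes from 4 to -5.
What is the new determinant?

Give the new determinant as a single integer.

det is linear in row 0: changing M[0][1] by delta changes det by delta * cofactor(0,1).
Cofactor C_01 = (-1)^(0+1) * minor(0,1) = 0
Entry delta = -5 - 4 = -9
Det delta = -9 * 0 = 0
New det = 0 + 0 = 0

Answer: 0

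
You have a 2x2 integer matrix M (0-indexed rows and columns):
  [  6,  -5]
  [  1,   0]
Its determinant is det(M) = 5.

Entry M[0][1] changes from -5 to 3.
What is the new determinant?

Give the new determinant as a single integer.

Answer: -3

Derivation:
det is linear in row 0: changing M[0][1] by delta changes det by delta * cofactor(0,1).
Cofactor C_01 = (-1)^(0+1) * minor(0,1) = -1
Entry delta = 3 - -5 = 8
Det delta = 8 * -1 = -8
New det = 5 + -8 = -3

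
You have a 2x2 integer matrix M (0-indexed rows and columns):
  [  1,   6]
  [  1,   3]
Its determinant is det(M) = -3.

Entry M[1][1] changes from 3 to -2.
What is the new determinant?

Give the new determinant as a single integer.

det is linear in row 1: changing M[1][1] by delta changes det by delta * cofactor(1,1).
Cofactor C_11 = (-1)^(1+1) * minor(1,1) = 1
Entry delta = -2 - 3 = -5
Det delta = -5 * 1 = -5
New det = -3 + -5 = -8

Answer: -8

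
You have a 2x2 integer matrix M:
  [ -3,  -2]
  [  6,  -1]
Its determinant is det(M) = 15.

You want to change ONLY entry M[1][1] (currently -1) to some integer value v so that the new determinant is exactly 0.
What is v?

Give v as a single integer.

det is linear in entry M[1][1]: det = old_det + (v - -1) * C_11
Cofactor C_11 = -3
Want det = 0: 15 + (v - -1) * -3 = 0
  (v - -1) = -15 / -3 = 5
  v = -1 + (5) = 4

Answer: 4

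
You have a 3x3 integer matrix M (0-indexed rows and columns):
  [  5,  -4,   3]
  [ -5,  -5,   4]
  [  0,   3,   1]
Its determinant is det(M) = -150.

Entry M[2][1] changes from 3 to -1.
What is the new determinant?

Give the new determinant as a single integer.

Answer: -10

Derivation:
det is linear in row 2: changing M[2][1] by delta changes det by delta * cofactor(2,1).
Cofactor C_21 = (-1)^(2+1) * minor(2,1) = -35
Entry delta = -1 - 3 = -4
Det delta = -4 * -35 = 140
New det = -150 + 140 = -10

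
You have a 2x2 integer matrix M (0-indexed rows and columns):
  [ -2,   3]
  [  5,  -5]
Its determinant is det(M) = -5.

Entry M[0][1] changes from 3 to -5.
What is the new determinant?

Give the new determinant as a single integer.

det is linear in row 0: changing M[0][1] by delta changes det by delta * cofactor(0,1).
Cofactor C_01 = (-1)^(0+1) * minor(0,1) = -5
Entry delta = -5 - 3 = -8
Det delta = -8 * -5 = 40
New det = -5 + 40 = 35

Answer: 35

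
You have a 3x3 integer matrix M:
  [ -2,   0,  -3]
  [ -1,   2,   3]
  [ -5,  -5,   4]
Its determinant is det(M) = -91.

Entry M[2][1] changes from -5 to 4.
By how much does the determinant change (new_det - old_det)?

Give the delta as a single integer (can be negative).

Cofactor C_21 = 9
Entry delta = 4 - -5 = 9
Det delta = entry_delta * cofactor = 9 * 9 = 81

Answer: 81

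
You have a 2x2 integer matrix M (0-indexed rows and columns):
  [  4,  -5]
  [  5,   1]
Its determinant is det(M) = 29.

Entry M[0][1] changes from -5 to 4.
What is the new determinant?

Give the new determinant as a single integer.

det is linear in row 0: changing M[0][1] by delta changes det by delta * cofactor(0,1).
Cofactor C_01 = (-1)^(0+1) * minor(0,1) = -5
Entry delta = 4 - -5 = 9
Det delta = 9 * -5 = -45
New det = 29 + -45 = -16

Answer: -16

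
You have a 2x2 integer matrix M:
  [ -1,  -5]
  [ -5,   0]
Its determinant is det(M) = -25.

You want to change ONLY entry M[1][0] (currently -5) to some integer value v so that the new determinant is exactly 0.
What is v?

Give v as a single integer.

Answer: 0

Derivation:
det is linear in entry M[1][0]: det = old_det + (v - -5) * C_10
Cofactor C_10 = 5
Want det = 0: -25 + (v - -5) * 5 = 0
  (v - -5) = 25 / 5 = 5
  v = -5 + (5) = 0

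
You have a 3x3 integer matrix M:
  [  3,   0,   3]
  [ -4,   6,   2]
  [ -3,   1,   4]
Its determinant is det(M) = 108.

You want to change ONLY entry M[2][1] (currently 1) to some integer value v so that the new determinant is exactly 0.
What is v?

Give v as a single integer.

Answer: 7

Derivation:
det is linear in entry M[2][1]: det = old_det + (v - 1) * C_21
Cofactor C_21 = -18
Want det = 0: 108 + (v - 1) * -18 = 0
  (v - 1) = -108 / -18 = 6
  v = 1 + (6) = 7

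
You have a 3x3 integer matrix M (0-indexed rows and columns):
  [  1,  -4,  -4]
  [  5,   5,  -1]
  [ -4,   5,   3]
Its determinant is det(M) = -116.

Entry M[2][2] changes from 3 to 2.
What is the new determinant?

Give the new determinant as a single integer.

det is linear in row 2: changing M[2][2] by delta changes det by delta * cofactor(2,2).
Cofactor C_22 = (-1)^(2+2) * minor(2,2) = 25
Entry delta = 2 - 3 = -1
Det delta = -1 * 25 = -25
New det = -116 + -25 = -141

Answer: -141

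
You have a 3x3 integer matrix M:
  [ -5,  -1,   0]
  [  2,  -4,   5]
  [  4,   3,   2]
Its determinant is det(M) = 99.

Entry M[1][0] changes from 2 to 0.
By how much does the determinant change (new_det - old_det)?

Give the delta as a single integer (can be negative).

Answer: -4

Derivation:
Cofactor C_10 = 2
Entry delta = 0 - 2 = -2
Det delta = entry_delta * cofactor = -2 * 2 = -4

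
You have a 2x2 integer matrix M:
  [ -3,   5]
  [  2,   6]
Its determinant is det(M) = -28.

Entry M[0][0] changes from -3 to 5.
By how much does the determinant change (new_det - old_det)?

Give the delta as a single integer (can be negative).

Cofactor C_00 = 6
Entry delta = 5 - -3 = 8
Det delta = entry_delta * cofactor = 8 * 6 = 48

Answer: 48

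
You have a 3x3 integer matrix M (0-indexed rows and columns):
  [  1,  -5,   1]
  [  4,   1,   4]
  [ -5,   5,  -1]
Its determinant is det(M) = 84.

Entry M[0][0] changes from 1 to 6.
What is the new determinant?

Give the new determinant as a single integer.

det is linear in row 0: changing M[0][0] by delta changes det by delta * cofactor(0,0).
Cofactor C_00 = (-1)^(0+0) * minor(0,0) = -21
Entry delta = 6 - 1 = 5
Det delta = 5 * -21 = -105
New det = 84 + -105 = -21

Answer: -21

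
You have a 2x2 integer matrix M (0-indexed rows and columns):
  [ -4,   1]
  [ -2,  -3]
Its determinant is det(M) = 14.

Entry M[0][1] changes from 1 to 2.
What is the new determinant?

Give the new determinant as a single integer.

det is linear in row 0: changing M[0][1] by delta changes det by delta * cofactor(0,1).
Cofactor C_01 = (-1)^(0+1) * minor(0,1) = 2
Entry delta = 2 - 1 = 1
Det delta = 1 * 2 = 2
New det = 14 + 2 = 16

Answer: 16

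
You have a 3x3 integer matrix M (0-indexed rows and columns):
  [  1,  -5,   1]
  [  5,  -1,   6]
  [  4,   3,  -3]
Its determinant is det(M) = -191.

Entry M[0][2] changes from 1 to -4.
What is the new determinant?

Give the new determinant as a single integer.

Answer: -286

Derivation:
det is linear in row 0: changing M[0][2] by delta changes det by delta * cofactor(0,2).
Cofactor C_02 = (-1)^(0+2) * minor(0,2) = 19
Entry delta = -4 - 1 = -5
Det delta = -5 * 19 = -95
New det = -191 + -95 = -286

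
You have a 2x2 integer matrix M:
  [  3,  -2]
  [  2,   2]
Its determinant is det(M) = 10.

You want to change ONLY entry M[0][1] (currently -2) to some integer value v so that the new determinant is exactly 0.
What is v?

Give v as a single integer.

Answer: 3

Derivation:
det is linear in entry M[0][1]: det = old_det + (v - -2) * C_01
Cofactor C_01 = -2
Want det = 0: 10 + (v - -2) * -2 = 0
  (v - -2) = -10 / -2 = 5
  v = -2 + (5) = 3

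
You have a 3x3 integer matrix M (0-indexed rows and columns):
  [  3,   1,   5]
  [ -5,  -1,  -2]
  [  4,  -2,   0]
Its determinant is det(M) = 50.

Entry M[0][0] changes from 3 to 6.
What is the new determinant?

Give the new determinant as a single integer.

Answer: 38

Derivation:
det is linear in row 0: changing M[0][0] by delta changes det by delta * cofactor(0,0).
Cofactor C_00 = (-1)^(0+0) * minor(0,0) = -4
Entry delta = 6 - 3 = 3
Det delta = 3 * -4 = -12
New det = 50 + -12 = 38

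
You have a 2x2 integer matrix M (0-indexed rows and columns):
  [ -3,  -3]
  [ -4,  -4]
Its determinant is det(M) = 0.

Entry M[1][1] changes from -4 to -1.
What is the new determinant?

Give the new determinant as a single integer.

det is linear in row 1: changing M[1][1] by delta changes det by delta * cofactor(1,1).
Cofactor C_11 = (-1)^(1+1) * minor(1,1) = -3
Entry delta = -1 - -4 = 3
Det delta = 3 * -3 = -9
New det = 0 + -9 = -9

Answer: -9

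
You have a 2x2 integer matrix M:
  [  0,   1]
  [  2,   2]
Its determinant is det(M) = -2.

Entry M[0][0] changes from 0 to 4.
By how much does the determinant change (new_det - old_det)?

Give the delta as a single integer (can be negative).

Cofactor C_00 = 2
Entry delta = 4 - 0 = 4
Det delta = entry_delta * cofactor = 4 * 2 = 8

Answer: 8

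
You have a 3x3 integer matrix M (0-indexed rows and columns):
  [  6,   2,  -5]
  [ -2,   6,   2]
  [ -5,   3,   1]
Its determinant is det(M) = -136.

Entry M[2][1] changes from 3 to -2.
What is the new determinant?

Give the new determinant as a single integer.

Answer: -126

Derivation:
det is linear in row 2: changing M[2][1] by delta changes det by delta * cofactor(2,1).
Cofactor C_21 = (-1)^(2+1) * minor(2,1) = -2
Entry delta = -2 - 3 = -5
Det delta = -5 * -2 = 10
New det = -136 + 10 = -126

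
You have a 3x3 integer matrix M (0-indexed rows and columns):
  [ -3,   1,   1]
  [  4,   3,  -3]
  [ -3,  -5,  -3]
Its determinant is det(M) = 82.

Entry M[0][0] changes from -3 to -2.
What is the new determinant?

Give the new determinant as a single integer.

Answer: 58

Derivation:
det is linear in row 0: changing M[0][0] by delta changes det by delta * cofactor(0,0).
Cofactor C_00 = (-1)^(0+0) * minor(0,0) = -24
Entry delta = -2 - -3 = 1
Det delta = 1 * -24 = -24
New det = 82 + -24 = 58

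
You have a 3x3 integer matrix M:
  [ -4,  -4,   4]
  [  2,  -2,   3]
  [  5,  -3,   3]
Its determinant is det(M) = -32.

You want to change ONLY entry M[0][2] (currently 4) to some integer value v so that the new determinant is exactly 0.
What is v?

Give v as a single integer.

Answer: 12

Derivation:
det is linear in entry M[0][2]: det = old_det + (v - 4) * C_02
Cofactor C_02 = 4
Want det = 0: -32 + (v - 4) * 4 = 0
  (v - 4) = 32 / 4 = 8
  v = 4 + (8) = 12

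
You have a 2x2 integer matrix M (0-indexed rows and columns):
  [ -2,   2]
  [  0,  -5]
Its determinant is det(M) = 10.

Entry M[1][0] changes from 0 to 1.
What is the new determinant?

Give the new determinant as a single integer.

det is linear in row 1: changing M[1][0] by delta changes det by delta * cofactor(1,0).
Cofactor C_10 = (-1)^(1+0) * minor(1,0) = -2
Entry delta = 1 - 0 = 1
Det delta = 1 * -2 = -2
New det = 10 + -2 = 8

Answer: 8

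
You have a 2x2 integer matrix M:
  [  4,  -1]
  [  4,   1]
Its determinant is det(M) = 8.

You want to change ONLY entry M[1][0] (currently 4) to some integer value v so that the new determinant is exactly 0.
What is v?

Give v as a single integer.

det is linear in entry M[1][0]: det = old_det + (v - 4) * C_10
Cofactor C_10 = 1
Want det = 0: 8 + (v - 4) * 1 = 0
  (v - 4) = -8 / 1 = -8
  v = 4 + (-8) = -4

Answer: -4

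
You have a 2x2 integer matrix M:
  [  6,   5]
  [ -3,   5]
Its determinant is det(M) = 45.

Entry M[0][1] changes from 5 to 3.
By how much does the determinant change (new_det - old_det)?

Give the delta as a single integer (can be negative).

Cofactor C_01 = 3
Entry delta = 3 - 5 = -2
Det delta = entry_delta * cofactor = -2 * 3 = -6

Answer: -6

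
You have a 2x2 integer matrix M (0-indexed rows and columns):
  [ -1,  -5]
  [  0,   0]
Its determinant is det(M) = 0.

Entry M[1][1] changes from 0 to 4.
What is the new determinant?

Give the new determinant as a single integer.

det is linear in row 1: changing M[1][1] by delta changes det by delta * cofactor(1,1).
Cofactor C_11 = (-1)^(1+1) * minor(1,1) = -1
Entry delta = 4 - 0 = 4
Det delta = 4 * -1 = -4
New det = 0 + -4 = -4

Answer: -4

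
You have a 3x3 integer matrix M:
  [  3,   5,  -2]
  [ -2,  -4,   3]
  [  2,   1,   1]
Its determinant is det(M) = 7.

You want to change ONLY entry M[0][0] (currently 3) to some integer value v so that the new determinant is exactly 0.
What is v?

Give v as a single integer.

det is linear in entry M[0][0]: det = old_det + (v - 3) * C_00
Cofactor C_00 = -7
Want det = 0: 7 + (v - 3) * -7 = 0
  (v - 3) = -7 / -7 = 1
  v = 3 + (1) = 4

Answer: 4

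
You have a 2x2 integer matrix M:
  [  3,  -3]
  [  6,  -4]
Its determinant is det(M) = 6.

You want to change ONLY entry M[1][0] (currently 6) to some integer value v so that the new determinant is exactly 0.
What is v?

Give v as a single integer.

Answer: 4

Derivation:
det is linear in entry M[1][0]: det = old_det + (v - 6) * C_10
Cofactor C_10 = 3
Want det = 0: 6 + (v - 6) * 3 = 0
  (v - 6) = -6 / 3 = -2
  v = 6 + (-2) = 4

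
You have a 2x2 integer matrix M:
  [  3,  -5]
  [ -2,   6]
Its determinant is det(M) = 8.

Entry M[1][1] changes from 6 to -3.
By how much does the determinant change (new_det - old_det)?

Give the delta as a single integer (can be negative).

Cofactor C_11 = 3
Entry delta = -3 - 6 = -9
Det delta = entry_delta * cofactor = -9 * 3 = -27

Answer: -27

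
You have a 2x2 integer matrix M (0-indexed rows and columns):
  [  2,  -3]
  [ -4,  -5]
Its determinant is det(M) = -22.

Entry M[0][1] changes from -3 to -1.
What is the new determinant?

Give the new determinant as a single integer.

Answer: -14

Derivation:
det is linear in row 0: changing M[0][1] by delta changes det by delta * cofactor(0,1).
Cofactor C_01 = (-1)^(0+1) * minor(0,1) = 4
Entry delta = -1 - -3 = 2
Det delta = 2 * 4 = 8
New det = -22 + 8 = -14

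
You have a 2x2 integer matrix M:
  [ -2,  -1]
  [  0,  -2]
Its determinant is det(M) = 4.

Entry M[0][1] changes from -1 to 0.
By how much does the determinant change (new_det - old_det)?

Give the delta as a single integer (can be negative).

Cofactor C_01 = 0
Entry delta = 0 - -1 = 1
Det delta = entry_delta * cofactor = 1 * 0 = 0

Answer: 0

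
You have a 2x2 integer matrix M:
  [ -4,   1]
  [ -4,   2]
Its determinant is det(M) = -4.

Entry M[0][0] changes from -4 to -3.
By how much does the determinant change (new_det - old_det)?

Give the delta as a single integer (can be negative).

Cofactor C_00 = 2
Entry delta = -3 - -4 = 1
Det delta = entry_delta * cofactor = 1 * 2 = 2

Answer: 2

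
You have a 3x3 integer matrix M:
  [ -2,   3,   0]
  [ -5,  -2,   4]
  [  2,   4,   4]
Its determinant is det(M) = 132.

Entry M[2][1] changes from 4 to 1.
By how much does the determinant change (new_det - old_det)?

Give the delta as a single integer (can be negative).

Cofactor C_21 = 8
Entry delta = 1 - 4 = -3
Det delta = entry_delta * cofactor = -3 * 8 = -24

Answer: -24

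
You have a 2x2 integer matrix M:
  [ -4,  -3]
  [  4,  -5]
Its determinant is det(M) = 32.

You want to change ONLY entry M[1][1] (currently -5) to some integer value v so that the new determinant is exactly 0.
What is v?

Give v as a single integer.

Answer: 3

Derivation:
det is linear in entry M[1][1]: det = old_det + (v - -5) * C_11
Cofactor C_11 = -4
Want det = 0: 32 + (v - -5) * -4 = 0
  (v - -5) = -32 / -4 = 8
  v = -5 + (8) = 3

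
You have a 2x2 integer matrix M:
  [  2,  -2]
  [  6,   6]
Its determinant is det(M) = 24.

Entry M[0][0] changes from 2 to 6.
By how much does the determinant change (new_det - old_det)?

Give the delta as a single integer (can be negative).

Cofactor C_00 = 6
Entry delta = 6 - 2 = 4
Det delta = entry_delta * cofactor = 4 * 6 = 24

Answer: 24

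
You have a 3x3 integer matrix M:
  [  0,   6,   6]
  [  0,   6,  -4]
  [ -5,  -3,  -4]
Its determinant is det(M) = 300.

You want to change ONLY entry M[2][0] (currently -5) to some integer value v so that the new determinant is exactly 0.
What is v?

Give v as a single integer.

det is linear in entry M[2][0]: det = old_det + (v - -5) * C_20
Cofactor C_20 = -60
Want det = 0: 300 + (v - -5) * -60 = 0
  (v - -5) = -300 / -60 = 5
  v = -5 + (5) = 0

Answer: 0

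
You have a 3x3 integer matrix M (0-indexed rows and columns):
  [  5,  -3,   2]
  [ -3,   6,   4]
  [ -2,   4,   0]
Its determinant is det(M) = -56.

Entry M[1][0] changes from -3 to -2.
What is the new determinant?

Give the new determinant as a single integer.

Answer: -48

Derivation:
det is linear in row 1: changing M[1][0] by delta changes det by delta * cofactor(1,0).
Cofactor C_10 = (-1)^(1+0) * minor(1,0) = 8
Entry delta = -2 - -3 = 1
Det delta = 1 * 8 = 8
New det = -56 + 8 = -48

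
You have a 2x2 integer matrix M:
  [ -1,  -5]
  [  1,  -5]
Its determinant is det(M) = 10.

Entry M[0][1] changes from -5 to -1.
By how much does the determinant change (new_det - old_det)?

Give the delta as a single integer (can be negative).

Cofactor C_01 = -1
Entry delta = -1 - -5 = 4
Det delta = entry_delta * cofactor = 4 * -1 = -4

Answer: -4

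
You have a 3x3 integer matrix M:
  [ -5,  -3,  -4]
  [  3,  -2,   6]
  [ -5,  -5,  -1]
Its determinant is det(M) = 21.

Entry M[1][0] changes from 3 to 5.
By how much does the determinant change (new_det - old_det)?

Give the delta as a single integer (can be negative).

Cofactor C_10 = 17
Entry delta = 5 - 3 = 2
Det delta = entry_delta * cofactor = 2 * 17 = 34

Answer: 34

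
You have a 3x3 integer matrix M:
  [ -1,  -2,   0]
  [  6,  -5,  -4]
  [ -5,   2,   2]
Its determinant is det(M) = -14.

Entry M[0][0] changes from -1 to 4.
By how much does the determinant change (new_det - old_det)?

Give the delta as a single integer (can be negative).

Cofactor C_00 = -2
Entry delta = 4 - -1 = 5
Det delta = entry_delta * cofactor = 5 * -2 = -10

Answer: -10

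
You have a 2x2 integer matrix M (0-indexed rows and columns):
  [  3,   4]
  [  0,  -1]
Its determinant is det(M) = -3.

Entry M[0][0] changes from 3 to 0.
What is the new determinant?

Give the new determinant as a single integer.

det is linear in row 0: changing M[0][0] by delta changes det by delta * cofactor(0,0).
Cofactor C_00 = (-1)^(0+0) * minor(0,0) = -1
Entry delta = 0 - 3 = -3
Det delta = -3 * -1 = 3
New det = -3 + 3 = 0

Answer: 0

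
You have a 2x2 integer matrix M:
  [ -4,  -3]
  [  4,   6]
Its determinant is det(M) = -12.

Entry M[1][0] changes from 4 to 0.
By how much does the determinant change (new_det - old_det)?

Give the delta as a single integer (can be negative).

Answer: -12

Derivation:
Cofactor C_10 = 3
Entry delta = 0 - 4 = -4
Det delta = entry_delta * cofactor = -4 * 3 = -12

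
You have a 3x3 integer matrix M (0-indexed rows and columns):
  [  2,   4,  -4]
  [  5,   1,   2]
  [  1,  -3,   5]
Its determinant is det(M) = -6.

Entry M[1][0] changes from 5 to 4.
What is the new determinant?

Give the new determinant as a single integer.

Answer: 2

Derivation:
det is linear in row 1: changing M[1][0] by delta changes det by delta * cofactor(1,0).
Cofactor C_10 = (-1)^(1+0) * minor(1,0) = -8
Entry delta = 4 - 5 = -1
Det delta = -1 * -8 = 8
New det = -6 + 8 = 2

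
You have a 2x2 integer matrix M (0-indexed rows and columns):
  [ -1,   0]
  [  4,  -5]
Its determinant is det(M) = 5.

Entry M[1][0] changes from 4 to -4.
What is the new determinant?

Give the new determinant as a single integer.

det is linear in row 1: changing M[1][0] by delta changes det by delta * cofactor(1,0).
Cofactor C_10 = (-1)^(1+0) * minor(1,0) = 0
Entry delta = -4 - 4 = -8
Det delta = -8 * 0 = 0
New det = 5 + 0 = 5

Answer: 5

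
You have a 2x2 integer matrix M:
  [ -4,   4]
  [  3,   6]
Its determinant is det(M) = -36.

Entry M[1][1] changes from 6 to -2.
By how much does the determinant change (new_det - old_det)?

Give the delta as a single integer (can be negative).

Cofactor C_11 = -4
Entry delta = -2 - 6 = -8
Det delta = entry_delta * cofactor = -8 * -4 = 32

Answer: 32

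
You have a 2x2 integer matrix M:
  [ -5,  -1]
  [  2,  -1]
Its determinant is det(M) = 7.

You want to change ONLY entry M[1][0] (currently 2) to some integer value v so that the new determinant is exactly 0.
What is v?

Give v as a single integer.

Answer: -5

Derivation:
det is linear in entry M[1][0]: det = old_det + (v - 2) * C_10
Cofactor C_10 = 1
Want det = 0: 7 + (v - 2) * 1 = 0
  (v - 2) = -7 / 1 = -7
  v = 2 + (-7) = -5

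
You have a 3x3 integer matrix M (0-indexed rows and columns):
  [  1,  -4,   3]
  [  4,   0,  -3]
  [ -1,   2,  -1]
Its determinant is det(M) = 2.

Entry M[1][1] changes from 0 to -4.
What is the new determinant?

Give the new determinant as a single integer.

det is linear in row 1: changing M[1][1] by delta changes det by delta * cofactor(1,1).
Cofactor C_11 = (-1)^(1+1) * minor(1,1) = 2
Entry delta = -4 - 0 = -4
Det delta = -4 * 2 = -8
New det = 2 + -8 = -6

Answer: -6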